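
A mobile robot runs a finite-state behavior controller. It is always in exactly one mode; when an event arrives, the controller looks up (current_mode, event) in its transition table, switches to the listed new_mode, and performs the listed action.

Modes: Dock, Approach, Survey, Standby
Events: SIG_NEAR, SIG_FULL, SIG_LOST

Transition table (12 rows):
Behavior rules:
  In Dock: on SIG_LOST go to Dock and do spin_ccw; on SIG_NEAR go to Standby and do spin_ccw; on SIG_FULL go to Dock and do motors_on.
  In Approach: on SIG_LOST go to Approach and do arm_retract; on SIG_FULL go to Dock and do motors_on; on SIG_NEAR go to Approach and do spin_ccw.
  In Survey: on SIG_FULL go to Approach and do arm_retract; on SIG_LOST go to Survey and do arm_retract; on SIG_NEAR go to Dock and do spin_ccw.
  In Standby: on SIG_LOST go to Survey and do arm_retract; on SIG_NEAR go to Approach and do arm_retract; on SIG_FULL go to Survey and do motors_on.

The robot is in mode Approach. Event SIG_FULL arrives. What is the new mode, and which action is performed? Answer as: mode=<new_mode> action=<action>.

mode=Dock action=motors_on

current mode = Approach; filter table to that mode:
  (Approach, SIG_LOST) → (Approach, arm_retract)
  (Approach, SIG_FULL) → (Dock, motors_on)  ← event matches
  (Approach, SIG_NEAR) → (Approach, spin_ccw)
event = SIG_FULL selects (Dock, motors_on)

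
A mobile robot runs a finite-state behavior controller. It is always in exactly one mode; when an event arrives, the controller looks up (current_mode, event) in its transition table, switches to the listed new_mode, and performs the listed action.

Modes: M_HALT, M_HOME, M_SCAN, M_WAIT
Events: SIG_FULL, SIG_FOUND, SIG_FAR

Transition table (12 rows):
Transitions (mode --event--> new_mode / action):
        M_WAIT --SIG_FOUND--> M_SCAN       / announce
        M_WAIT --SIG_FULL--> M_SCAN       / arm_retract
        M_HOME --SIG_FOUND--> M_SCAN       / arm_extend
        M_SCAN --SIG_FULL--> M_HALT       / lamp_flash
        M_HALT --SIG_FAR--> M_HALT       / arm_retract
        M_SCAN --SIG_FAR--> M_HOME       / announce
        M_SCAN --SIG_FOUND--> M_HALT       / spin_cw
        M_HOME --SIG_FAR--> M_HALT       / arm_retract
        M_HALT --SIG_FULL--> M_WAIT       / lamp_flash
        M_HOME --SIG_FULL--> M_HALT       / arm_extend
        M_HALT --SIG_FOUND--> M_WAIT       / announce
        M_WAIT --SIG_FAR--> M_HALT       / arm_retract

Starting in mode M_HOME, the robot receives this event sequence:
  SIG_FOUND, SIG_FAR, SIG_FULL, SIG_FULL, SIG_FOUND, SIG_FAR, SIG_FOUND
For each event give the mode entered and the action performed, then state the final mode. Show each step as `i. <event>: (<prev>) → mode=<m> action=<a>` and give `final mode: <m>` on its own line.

final mode: M_SCAN

1. SIG_FOUND: (M_HOME) → mode=M_SCAN action=arm_extend
2. SIG_FAR: (M_SCAN) → mode=M_HOME action=announce
3. SIG_FULL: (M_HOME) → mode=M_HALT action=arm_extend
4. SIG_FULL: (M_HALT) → mode=M_WAIT action=lamp_flash
5. SIG_FOUND: (M_WAIT) → mode=M_SCAN action=announce
6. SIG_FAR: (M_SCAN) → mode=M_HOME action=announce
7. SIG_FOUND: (M_HOME) → mode=M_SCAN action=arm_extend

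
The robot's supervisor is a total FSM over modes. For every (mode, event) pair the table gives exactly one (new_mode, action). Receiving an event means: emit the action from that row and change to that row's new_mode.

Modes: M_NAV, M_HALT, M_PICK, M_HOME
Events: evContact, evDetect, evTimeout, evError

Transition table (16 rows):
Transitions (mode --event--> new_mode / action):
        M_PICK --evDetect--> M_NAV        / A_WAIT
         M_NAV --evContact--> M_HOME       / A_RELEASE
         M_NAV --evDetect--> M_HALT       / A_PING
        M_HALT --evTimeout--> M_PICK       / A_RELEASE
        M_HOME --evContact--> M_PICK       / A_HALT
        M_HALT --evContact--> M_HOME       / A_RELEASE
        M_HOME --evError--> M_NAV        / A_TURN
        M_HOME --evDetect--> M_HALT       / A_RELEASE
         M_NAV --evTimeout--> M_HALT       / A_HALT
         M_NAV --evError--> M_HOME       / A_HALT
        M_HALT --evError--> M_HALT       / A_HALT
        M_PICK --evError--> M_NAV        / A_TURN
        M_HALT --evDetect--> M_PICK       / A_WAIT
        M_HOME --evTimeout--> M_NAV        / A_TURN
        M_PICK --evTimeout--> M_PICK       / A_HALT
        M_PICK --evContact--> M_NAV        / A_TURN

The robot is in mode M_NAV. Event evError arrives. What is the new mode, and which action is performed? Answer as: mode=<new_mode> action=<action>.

mode=M_HOME action=A_HALT

current mode = M_NAV; filter table to that mode:
  (M_NAV, evContact) → (M_HOME, A_RELEASE)
  (M_NAV, evDetect) → (M_HALT, A_PING)
  (M_NAV, evTimeout) → (M_HALT, A_HALT)
  (M_NAV, evError) → (M_HOME, A_HALT)  ← event matches
event = evError selects (M_HOME, A_HALT)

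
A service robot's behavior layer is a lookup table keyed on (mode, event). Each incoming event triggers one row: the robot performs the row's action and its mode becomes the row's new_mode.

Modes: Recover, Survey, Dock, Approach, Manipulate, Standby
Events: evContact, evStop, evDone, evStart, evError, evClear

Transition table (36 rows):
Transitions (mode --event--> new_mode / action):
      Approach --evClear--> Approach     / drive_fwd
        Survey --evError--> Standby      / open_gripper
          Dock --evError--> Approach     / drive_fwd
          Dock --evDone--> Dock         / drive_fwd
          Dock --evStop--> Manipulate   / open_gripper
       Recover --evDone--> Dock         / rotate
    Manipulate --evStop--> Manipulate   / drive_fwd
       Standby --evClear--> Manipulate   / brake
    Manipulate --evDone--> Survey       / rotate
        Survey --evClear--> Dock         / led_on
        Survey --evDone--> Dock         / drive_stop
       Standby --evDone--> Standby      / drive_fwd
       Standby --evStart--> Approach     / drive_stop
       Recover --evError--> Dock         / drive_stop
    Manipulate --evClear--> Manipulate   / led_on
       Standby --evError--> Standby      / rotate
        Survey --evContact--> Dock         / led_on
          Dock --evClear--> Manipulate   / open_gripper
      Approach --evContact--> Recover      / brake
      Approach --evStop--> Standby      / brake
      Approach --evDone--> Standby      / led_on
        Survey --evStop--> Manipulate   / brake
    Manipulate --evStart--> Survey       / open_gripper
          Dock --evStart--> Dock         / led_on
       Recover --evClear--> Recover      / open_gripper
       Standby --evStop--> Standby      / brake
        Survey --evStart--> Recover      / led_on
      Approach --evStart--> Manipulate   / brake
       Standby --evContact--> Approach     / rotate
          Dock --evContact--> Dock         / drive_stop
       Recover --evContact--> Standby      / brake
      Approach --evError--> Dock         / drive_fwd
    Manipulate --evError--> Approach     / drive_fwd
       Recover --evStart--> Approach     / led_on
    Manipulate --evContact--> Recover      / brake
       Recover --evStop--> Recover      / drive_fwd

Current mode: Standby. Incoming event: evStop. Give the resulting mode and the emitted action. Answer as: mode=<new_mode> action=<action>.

mode=Standby action=brake

current mode = Standby; filter table to that mode:
  (Standby, evClear) → (Manipulate, brake)
  (Standby, evDone) → (Standby, drive_fwd)
  (Standby, evStart) → (Approach, drive_stop)
  (Standby, evError) → (Standby, rotate)
  (Standby, evStop) → (Standby, brake)  ← event matches
  (Standby, evContact) → (Approach, rotate)
event = evStop selects (Standby, brake)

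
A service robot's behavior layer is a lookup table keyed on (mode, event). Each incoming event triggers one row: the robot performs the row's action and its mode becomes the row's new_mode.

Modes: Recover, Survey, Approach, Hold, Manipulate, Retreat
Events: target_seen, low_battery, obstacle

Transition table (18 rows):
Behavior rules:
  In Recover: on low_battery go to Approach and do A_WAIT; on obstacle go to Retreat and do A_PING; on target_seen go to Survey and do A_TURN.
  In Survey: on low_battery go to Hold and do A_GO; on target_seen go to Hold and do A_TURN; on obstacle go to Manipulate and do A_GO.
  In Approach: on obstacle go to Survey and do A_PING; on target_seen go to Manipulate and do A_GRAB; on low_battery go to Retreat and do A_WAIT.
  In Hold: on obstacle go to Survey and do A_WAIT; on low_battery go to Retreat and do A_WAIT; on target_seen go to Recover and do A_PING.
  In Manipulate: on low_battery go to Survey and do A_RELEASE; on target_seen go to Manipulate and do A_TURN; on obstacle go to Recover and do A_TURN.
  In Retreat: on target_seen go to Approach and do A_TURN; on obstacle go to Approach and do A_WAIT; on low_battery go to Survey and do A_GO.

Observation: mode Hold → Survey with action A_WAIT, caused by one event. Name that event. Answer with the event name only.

obstacle

try target_seen: (Hold, target_seen) → (Recover, A_PING)
try low_battery: (Hold, low_battery) → (Retreat, A_WAIT)
try obstacle: (Hold, obstacle) → (Survey, A_WAIT)  ← matches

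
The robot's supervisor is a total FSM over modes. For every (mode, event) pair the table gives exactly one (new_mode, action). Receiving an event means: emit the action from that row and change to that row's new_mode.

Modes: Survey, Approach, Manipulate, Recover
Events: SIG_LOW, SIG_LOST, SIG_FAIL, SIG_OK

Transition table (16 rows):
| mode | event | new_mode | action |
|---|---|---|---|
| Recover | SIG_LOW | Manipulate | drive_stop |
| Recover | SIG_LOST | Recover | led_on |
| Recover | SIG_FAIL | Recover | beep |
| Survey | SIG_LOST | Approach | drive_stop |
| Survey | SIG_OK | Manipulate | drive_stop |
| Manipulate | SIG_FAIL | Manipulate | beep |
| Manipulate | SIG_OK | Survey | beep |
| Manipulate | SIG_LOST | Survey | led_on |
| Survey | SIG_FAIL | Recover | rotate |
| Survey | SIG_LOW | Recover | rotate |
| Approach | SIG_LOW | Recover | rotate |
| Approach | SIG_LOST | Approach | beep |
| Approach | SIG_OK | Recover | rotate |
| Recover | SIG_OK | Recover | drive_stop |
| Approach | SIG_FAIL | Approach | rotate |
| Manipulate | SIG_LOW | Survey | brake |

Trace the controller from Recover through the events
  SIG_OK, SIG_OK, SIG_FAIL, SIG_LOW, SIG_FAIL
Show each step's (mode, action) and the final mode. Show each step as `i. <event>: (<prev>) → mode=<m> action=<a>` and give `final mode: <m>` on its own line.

1. SIG_OK: (Recover) → mode=Recover action=drive_stop
2. SIG_OK: (Recover) → mode=Recover action=drive_stop
3. SIG_FAIL: (Recover) → mode=Recover action=beep
4. SIG_LOW: (Recover) → mode=Manipulate action=drive_stop
5. SIG_FAIL: (Manipulate) → mode=Manipulate action=beep

final mode: Manipulate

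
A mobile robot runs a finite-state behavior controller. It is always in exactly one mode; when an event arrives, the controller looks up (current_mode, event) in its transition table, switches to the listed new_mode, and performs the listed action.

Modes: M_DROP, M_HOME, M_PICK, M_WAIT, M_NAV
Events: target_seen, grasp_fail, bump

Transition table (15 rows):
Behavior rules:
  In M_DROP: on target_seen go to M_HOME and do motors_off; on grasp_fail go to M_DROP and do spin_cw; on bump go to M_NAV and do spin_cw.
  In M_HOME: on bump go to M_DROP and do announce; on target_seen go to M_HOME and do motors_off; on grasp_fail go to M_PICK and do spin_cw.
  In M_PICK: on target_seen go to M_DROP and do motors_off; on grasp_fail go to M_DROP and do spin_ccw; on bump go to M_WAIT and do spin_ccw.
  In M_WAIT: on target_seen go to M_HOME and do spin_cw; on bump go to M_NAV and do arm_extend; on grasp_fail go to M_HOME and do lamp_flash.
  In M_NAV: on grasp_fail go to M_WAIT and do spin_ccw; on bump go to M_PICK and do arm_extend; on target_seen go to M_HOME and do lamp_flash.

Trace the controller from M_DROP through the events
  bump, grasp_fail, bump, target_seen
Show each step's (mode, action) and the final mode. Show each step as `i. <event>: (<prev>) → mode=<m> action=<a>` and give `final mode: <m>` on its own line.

final mode: M_HOME

1. bump: (M_DROP) → mode=M_NAV action=spin_cw
2. grasp_fail: (M_NAV) → mode=M_WAIT action=spin_ccw
3. bump: (M_WAIT) → mode=M_NAV action=arm_extend
4. target_seen: (M_NAV) → mode=M_HOME action=lamp_flash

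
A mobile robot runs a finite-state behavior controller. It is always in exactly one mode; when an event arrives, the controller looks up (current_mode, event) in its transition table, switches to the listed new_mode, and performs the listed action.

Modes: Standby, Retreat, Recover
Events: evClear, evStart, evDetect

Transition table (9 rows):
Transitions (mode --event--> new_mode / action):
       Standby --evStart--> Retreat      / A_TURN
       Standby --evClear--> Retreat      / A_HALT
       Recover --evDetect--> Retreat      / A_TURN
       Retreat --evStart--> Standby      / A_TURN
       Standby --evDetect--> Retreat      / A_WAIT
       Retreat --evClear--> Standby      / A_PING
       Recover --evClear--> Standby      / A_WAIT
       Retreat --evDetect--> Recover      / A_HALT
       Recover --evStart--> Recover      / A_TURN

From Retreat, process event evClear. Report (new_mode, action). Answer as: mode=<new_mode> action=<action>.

current mode = Retreat; filter table to that mode:
  (Retreat, evStart) → (Standby, A_TURN)
  (Retreat, evClear) → (Standby, A_PING)  ← event matches
  (Retreat, evDetect) → (Recover, A_HALT)
event = evClear selects (Standby, A_PING)

mode=Standby action=A_PING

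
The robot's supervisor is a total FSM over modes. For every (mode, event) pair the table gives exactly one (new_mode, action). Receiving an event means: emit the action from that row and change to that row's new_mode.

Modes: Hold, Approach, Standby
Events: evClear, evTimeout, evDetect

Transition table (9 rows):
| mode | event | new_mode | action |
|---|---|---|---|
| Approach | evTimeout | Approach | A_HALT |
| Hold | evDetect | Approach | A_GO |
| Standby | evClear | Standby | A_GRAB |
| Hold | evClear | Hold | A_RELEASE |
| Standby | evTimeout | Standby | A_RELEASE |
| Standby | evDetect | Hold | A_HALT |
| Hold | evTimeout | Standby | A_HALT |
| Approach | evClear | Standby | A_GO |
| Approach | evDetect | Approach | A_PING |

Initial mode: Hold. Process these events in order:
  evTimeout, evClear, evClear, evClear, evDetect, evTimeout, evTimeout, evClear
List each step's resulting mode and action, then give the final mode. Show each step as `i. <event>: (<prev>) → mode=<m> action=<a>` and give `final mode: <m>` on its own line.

1. evTimeout: (Hold) → mode=Standby action=A_HALT
2. evClear: (Standby) → mode=Standby action=A_GRAB
3. evClear: (Standby) → mode=Standby action=A_GRAB
4. evClear: (Standby) → mode=Standby action=A_GRAB
5. evDetect: (Standby) → mode=Hold action=A_HALT
6. evTimeout: (Hold) → mode=Standby action=A_HALT
7. evTimeout: (Standby) → mode=Standby action=A_RELEASE
8. evClear: (Standby) → mode=Standby action=A_GRAB

final mode: Standby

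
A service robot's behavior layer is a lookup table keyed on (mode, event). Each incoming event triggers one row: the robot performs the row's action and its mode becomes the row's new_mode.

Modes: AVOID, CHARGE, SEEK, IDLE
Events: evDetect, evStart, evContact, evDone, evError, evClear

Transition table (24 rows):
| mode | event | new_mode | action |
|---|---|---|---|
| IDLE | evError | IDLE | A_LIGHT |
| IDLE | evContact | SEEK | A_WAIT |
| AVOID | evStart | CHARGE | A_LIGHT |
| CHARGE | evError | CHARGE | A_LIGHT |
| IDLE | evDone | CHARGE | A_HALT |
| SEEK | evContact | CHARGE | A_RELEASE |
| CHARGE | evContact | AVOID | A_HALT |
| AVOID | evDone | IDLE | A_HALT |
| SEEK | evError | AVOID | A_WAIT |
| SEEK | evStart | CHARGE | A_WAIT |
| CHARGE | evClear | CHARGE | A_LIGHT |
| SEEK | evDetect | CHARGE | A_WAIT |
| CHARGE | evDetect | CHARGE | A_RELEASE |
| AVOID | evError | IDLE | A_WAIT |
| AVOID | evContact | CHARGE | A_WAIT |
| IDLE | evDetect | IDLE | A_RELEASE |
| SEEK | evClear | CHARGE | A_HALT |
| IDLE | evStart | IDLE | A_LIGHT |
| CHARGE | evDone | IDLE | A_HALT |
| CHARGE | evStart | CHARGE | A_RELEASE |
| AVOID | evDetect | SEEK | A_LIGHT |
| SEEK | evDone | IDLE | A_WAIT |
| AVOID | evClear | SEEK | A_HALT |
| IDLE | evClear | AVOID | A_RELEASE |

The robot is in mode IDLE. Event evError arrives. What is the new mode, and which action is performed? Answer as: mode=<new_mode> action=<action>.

current mode = IDLE; filter table to that mode:
  (IDLE, evError) → (IDLE, A_LIGHT)  ← event matches
  (IDLE, evContact) → (SEEK, A_WAIT)
  (IDLE, evDone) → (CHARGE, A_HALT)
  (IDLE, evDetect) → (IDLE, A_RELEASE)
  (IDLE, evStart) → (IDLE, A_LIGHT)
  (IDLE, evClear) → (AVOID, A_RELEASE)
event = evError selects (IDLE, A_LIGHT)

mode=IDLE action=A_LIGHT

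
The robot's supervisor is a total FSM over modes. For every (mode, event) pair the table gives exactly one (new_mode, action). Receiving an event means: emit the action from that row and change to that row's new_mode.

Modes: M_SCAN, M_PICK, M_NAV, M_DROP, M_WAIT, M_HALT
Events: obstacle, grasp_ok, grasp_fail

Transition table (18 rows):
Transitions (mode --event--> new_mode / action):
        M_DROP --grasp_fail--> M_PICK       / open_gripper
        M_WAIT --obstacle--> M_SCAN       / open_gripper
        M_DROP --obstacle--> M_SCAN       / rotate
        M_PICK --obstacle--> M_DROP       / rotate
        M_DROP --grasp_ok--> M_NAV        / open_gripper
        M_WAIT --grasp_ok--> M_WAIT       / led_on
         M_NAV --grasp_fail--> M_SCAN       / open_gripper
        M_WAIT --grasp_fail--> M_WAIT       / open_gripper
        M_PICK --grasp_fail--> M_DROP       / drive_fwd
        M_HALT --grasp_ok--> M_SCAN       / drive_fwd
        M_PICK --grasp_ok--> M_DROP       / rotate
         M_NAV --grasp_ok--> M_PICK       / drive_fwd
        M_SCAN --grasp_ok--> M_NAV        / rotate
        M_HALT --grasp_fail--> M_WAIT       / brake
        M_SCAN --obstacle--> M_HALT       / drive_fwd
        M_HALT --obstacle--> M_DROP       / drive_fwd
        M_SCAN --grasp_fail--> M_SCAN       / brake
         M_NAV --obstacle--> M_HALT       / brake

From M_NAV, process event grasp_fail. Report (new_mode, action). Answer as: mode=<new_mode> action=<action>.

mode=M_SCAN action=open_gripper

current mode = M_NAV; filter table to that mode:
  (M_NAV, grasp_fail) → (M_SCAN, open_gripper)  ← event matches
  (M_NAV, grasp_ok) → (M_PICK, drive_fwd)
  (M_NAV, obstacle) → (M_HALT, brake)
event = grasp_fail selects (M_SCAN, open_gripper)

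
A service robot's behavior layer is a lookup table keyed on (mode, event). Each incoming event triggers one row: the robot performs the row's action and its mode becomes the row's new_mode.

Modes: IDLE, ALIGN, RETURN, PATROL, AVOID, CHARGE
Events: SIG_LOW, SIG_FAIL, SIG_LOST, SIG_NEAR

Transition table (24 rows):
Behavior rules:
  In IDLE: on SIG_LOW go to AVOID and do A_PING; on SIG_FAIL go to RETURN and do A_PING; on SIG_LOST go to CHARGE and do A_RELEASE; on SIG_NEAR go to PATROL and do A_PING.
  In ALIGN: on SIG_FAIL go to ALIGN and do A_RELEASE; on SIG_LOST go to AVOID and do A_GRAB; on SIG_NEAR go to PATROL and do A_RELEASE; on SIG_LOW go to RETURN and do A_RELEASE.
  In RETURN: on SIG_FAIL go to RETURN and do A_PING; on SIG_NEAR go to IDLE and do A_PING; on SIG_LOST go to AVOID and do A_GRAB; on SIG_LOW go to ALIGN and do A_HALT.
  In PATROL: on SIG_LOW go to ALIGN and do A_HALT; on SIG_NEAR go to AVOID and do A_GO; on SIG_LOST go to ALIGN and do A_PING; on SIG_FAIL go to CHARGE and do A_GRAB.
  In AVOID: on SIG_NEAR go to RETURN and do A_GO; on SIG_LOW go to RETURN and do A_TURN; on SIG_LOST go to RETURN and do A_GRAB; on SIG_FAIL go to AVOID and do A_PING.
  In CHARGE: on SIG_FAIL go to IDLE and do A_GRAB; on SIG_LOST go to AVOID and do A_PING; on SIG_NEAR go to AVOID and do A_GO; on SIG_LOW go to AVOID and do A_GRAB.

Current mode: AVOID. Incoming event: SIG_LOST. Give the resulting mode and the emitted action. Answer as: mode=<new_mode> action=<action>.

mode=RETURN action=A_GRAB

current mode = AVOID; filter table to that mode:
  (AVOID, SIG_NEAR) → (RETURN, A_GO)
  (AVOID, SIG_LOW) → (RETURN, A_TURN)
  (AVOID, SIG_LOST) → (RETURN, A_GRAB)  ← event matches
  (AVOID, SIG_FAIL) → (AVOID, A_PING)
event = SIG_LOST selects (RETURN, A_GRAB)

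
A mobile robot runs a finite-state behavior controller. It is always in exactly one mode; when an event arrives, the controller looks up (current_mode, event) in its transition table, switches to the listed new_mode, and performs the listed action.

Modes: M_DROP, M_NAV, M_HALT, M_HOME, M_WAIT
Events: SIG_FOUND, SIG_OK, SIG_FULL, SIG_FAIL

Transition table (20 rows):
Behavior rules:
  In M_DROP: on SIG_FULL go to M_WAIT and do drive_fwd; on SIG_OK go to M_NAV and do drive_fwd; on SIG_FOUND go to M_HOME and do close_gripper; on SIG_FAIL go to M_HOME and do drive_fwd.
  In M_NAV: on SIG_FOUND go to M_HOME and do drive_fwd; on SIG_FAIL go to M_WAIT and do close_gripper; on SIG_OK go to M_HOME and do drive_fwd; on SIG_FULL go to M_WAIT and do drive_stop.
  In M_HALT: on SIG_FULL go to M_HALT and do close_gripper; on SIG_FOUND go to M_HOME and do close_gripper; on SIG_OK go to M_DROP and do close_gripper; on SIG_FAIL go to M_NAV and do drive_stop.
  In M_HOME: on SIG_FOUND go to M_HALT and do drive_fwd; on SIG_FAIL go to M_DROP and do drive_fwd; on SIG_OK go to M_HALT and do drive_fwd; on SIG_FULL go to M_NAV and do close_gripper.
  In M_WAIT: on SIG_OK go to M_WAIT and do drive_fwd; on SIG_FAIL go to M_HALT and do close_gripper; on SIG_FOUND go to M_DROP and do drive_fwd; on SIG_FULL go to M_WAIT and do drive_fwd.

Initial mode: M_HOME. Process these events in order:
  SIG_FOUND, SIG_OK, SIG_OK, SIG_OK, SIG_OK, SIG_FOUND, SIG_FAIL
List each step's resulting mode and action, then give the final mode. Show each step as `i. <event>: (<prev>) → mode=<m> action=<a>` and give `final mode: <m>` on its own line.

final mode: M_DROP

1. SIG_FOUND: (M_HOME) → mode=M_HALT action=drive_fwd
2. SIG_OK: (M_HALT) → mode=M_DROP action=close_gripper
3. SIG_OK: (M_DROP) → mode=M_NAV action=drive_fwd
4. SIG_OK: (M_NAV) → mode=M_HOME action=drive_fwd
5. SIG_OK: (M_HOME) → mode=M_HALT action=drive_fwd
6. SIG_FOUND: (M_HALT) → mode=M_HOME action=close_gripper
7. SIG_FAIL: (M_HOME) → mode=M_DROP action=drive_fwd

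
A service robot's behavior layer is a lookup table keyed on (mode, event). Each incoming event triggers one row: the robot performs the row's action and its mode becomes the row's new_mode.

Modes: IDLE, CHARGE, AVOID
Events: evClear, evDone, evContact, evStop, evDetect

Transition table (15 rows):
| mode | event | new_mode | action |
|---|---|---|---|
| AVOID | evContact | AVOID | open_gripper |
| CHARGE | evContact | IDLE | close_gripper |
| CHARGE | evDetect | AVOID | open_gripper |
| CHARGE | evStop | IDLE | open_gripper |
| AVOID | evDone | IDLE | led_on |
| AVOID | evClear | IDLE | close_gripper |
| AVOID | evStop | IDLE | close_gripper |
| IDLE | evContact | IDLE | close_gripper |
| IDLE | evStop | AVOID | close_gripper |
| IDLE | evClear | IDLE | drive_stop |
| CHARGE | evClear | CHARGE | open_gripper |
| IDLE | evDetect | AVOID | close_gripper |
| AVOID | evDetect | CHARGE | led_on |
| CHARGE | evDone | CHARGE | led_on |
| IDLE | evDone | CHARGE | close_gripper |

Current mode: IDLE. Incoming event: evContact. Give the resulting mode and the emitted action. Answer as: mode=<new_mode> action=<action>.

current mode = IDLE; filter table to that mode:
  (IDLE, evContact) → (IDLE, close_gripper)  ← event matches
  (IDLE, evStop) → (AVOID, close_gripper)
  (IDLE, evClear) → (IDLE, drive_stop)
  (IDLE, evDetect) → (AVOID, close_gripper)
  (IDLE, evDone) → (CHARGE, close_gripper)
event = evContact selects (IDLE, close_gripper)

mode=IDLE action=close_gripper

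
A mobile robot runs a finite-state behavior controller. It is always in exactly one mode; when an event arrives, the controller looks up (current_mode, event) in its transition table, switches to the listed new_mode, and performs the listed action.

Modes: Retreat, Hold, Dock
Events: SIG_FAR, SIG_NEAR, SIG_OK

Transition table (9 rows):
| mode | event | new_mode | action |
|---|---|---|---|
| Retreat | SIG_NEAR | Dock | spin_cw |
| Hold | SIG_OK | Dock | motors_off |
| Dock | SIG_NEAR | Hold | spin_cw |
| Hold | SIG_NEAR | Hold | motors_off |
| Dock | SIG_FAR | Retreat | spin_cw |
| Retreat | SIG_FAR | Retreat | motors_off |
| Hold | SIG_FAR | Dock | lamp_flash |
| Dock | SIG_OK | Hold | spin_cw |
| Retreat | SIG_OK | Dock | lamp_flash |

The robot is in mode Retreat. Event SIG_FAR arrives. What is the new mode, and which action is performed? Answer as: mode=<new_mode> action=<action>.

mode=Retreat action=motors_off

current mode = Retreat; filter table to that mode:
  (Retreat, SIG_NEAR) → (Dock, spin_cw)
  (Retreat, SIG_FAR) → (Retreat, motors_off)  ← event matches
  (Retreat, SIG_OK) → (Dock, lamp_flash)
event = SIG_FAR selects (Retreat, motors_off)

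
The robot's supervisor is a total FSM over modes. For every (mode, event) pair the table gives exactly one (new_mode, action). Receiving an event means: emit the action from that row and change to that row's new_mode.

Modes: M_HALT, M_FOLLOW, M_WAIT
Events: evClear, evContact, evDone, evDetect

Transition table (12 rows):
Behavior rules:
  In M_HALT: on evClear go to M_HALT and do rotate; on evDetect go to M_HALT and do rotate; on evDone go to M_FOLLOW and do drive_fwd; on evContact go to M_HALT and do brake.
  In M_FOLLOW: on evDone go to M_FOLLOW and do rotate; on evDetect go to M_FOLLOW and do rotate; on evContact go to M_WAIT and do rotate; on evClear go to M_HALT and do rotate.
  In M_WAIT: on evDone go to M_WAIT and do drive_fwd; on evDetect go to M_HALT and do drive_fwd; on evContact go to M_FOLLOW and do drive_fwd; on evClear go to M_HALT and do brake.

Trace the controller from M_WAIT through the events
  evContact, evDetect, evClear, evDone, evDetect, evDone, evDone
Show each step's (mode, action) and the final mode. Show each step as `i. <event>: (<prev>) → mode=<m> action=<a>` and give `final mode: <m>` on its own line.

1. evContact: (M_WAIT) → mode=M_FOLLOW action=drive_fwd
2. evDetect: (M_FOLLOW) → mode=M_FOLLOW action=rotate
3. evClear: (M_FOLLOW) → mode=M_HALT action=rotate
4. evDone: (M_HALT) → mode=M_FOLLOW action=drive_fwd
5. evDetect: (M_FOLLOW) → mode=M_FOLLOW action=rotate
6. evDone: (M_FOLLOW) → mode=M_FOLLOW action=rotate
7. evDone: (M_FOLLOW) → mode=M_FOLLOW action=rotate

final mode: M_FOLLOW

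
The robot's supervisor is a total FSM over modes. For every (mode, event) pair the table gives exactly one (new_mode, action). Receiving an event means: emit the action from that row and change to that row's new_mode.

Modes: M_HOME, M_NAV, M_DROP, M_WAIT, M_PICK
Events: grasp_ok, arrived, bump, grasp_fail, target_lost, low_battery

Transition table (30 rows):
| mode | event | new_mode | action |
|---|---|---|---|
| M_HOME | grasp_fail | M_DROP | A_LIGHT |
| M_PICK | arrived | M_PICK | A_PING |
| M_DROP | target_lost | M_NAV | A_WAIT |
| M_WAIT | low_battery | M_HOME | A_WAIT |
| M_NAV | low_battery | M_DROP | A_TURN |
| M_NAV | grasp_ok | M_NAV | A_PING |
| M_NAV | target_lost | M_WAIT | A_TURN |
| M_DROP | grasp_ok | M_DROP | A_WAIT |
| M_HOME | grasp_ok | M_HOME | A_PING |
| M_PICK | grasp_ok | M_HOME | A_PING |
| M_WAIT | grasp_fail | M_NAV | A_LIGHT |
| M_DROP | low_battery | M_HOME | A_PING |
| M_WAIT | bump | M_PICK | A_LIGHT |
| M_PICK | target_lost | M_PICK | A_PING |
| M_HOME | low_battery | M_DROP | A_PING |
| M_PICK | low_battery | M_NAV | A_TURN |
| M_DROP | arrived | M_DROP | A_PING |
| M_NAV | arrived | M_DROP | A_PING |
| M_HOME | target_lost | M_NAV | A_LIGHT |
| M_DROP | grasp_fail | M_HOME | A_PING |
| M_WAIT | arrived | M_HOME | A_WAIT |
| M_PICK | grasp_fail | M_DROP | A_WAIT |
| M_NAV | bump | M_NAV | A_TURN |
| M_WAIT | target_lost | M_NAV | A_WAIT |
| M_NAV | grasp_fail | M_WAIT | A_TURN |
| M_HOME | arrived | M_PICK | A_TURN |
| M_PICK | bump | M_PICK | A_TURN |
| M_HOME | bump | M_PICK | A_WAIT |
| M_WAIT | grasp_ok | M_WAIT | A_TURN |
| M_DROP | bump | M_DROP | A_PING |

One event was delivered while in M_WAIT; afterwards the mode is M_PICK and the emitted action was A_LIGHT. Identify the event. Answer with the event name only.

try grasp_ok: (M_WAIT, grasp_ok) → (M_WAIT, A_TURN)
try arrived: (M_WAIT, arrived) → (M_HOME, A_WAIT)
try bump: (M_WAIT, bump) → (M_PICK, A_LIGHT)  ← matches
try grasp_fail: (M_WAIT, grasp_fail) → (M_NAV, A_LIGHT)
try target_lost: (M_WAIT, target_lost) → (M_NAV, A_WAIT)
try low_battery: (M_WAIT, low_battery) → (M_HOME, A_WAIT)

bump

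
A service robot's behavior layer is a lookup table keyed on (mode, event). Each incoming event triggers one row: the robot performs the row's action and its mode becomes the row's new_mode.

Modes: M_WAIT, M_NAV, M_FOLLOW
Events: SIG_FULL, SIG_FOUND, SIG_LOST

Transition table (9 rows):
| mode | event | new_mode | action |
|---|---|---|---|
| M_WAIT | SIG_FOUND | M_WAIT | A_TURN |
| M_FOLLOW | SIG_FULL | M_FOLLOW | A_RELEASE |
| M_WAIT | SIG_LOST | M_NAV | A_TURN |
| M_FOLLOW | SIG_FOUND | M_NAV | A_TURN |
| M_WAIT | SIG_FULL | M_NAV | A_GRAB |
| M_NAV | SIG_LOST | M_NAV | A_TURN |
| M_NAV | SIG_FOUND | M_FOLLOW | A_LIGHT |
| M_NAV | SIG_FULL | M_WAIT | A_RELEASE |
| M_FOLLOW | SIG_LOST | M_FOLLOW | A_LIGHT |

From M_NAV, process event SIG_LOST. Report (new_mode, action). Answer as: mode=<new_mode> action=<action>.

mode=M_NAV action=A_TURN

current mode = M_NAV; filter table to that mode:
  (M_NAV, SIG_LOST) → (M_NAV, A_TURN)  ← event matches
  (M_NAV, SIG_FOUND) → (M_FOLLOW, A_LIGHT)
  (M_NAV, SIG_FULL) → (M_WAIT, A_RELEASE)
event = SIG_LOST selects (M_NAV, A_TURN)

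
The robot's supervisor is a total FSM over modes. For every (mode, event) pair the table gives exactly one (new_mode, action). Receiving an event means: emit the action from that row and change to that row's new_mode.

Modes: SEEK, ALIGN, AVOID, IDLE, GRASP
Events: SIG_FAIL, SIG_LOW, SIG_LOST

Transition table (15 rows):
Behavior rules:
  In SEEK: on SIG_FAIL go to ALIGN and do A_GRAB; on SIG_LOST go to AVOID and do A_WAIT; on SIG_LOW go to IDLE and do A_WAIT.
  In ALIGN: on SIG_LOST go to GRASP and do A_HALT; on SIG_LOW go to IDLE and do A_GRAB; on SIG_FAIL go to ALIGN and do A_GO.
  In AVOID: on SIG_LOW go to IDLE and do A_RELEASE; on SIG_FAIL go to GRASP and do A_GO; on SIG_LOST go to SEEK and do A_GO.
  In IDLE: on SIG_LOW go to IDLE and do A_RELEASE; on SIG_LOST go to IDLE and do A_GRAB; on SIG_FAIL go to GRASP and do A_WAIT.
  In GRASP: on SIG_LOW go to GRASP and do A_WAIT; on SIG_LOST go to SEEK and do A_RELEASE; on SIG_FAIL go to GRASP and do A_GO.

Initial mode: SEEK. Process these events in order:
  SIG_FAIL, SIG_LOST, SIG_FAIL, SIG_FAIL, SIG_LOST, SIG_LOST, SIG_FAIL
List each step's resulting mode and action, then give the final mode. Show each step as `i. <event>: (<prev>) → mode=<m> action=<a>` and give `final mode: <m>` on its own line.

final mode: GRASP

1. SIG_FAIL: (SEEK) → mode=ALIGN action=A_GRAB
2. SIG_LOST: (ALIGN) → mode=GRASP action=A_HALT
3. SIG_FAIL: (GRASP) → mode=GRASP action=A_GO
4. SIG_FAIL: (GRASP) → mode=GRASP action=A_GO
5. SIG_LOST: (GRASP) → mode=SEEK action=A_RELEASE
6. SIG_LOST: (SEEK) → mode=AVOID action=A_WAIT
7. SIG_FAIL: (AVOID) → mode=GRASP action=A_GO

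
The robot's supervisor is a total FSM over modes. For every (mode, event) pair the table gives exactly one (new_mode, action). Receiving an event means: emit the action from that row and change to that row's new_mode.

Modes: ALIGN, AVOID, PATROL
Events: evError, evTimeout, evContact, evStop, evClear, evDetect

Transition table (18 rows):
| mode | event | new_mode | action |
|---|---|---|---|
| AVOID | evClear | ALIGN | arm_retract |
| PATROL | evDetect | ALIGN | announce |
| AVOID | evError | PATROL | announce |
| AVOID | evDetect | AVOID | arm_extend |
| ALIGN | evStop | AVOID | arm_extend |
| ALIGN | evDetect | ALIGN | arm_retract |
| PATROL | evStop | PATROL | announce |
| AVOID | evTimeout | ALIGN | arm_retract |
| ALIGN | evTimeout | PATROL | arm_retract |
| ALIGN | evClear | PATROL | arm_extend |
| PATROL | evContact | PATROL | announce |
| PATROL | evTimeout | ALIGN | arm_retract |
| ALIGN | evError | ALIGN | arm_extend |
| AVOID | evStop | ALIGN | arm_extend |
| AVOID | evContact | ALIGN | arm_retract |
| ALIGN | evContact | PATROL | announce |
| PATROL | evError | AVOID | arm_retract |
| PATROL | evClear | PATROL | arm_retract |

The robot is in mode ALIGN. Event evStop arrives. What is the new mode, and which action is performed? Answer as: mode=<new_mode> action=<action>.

current mode = ALIGN; filter table to that mode:
  (ALIGN, evStop) → (AVOID, arm_extend)  ← event matches
  (ALIGN, evDetect) → (ALIGN, arm_retract)
  (ALIGN, evTimeout) → (PATROL, arm_retract)
  (ALIGN, evClear) → (PATROL, arm_extend)
  (ALIGN, evError) → (ALIGN, arm_extend)
  (ALIGN, evContact) → (PATROL, announce)
event = evStop selects (AVOID, arm_extend)

mode=AVOID action=arm_extend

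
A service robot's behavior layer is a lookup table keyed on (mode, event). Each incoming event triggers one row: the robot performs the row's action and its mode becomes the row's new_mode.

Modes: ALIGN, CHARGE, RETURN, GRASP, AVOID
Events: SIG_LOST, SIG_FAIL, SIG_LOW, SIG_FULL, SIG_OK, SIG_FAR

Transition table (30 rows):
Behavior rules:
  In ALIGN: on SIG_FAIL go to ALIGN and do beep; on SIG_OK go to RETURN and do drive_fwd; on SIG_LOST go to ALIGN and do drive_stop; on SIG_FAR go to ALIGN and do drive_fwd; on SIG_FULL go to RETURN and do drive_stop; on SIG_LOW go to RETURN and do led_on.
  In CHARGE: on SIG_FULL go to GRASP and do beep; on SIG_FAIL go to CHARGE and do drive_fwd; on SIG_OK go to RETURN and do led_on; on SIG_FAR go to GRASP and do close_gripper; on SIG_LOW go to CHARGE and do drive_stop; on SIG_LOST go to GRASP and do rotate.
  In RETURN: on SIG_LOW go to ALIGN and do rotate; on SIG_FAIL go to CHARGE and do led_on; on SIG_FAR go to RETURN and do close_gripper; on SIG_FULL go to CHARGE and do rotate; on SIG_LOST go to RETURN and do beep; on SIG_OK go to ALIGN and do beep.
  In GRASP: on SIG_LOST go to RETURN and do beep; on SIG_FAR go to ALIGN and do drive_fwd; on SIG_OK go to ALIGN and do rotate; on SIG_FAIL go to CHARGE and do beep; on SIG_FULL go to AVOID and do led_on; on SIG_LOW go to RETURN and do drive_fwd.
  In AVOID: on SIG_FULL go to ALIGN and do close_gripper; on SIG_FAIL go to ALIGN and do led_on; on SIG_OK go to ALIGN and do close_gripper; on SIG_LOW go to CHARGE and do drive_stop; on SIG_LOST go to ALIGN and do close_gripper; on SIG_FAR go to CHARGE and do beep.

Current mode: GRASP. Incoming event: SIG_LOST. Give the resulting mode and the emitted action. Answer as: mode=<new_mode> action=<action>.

current mode = GRASP; filter table to that mode:
  (GRASP, SIG_LOST) → (RETURN, beep)  ← event matches
  (GRASP, SIG_FAR) → (ALIGN, drive_fwd)
  (GRASP, SIG_OK) → (ALIGN, rotate)
  (GRASP, SIG_FAIL) → (CHARGE, beep)
  (GRASP, SIG_FULL) → (AVOID, led_on)
  (GRASP, SIG_LOW) → (RETURN, drive_fwd)
event = SIG_LOST selects (RETURN, beep)

mode=RETURN action=beep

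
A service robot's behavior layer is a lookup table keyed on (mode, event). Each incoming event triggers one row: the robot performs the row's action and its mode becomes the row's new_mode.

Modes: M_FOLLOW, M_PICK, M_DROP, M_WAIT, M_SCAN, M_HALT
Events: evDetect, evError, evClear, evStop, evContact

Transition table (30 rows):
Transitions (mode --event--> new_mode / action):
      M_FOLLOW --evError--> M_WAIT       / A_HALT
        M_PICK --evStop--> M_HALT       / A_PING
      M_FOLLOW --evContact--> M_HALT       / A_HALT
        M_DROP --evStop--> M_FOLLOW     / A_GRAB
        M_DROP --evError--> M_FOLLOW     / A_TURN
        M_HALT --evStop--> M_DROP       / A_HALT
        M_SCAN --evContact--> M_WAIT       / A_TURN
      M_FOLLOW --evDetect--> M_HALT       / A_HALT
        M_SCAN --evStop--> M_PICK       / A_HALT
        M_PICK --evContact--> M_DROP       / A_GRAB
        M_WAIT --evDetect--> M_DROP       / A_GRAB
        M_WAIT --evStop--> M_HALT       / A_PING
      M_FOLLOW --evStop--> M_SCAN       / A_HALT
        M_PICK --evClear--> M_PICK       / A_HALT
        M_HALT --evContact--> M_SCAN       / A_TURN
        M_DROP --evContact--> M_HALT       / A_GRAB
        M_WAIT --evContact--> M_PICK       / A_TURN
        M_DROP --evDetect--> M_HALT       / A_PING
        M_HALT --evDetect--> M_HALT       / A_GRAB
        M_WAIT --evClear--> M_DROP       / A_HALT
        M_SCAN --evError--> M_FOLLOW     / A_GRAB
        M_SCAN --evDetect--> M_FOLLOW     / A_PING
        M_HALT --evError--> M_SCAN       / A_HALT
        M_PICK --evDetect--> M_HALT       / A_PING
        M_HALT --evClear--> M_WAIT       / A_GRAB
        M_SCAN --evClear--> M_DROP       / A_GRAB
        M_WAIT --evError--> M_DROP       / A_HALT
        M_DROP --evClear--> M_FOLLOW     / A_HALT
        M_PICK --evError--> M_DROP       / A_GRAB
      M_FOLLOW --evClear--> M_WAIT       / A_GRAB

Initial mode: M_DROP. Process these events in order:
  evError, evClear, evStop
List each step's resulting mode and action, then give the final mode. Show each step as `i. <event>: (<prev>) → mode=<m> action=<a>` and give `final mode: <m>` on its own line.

1. evError: (M_DROP) → mode=M_FOLLOW action=A_TURN
2. evClear: (M_FOLLOW) → mode=M_WAIT action=A_GRAB
3. evStop: (M_WAIT) → mode=M_HALT action=A_PING

final mode: M_HALT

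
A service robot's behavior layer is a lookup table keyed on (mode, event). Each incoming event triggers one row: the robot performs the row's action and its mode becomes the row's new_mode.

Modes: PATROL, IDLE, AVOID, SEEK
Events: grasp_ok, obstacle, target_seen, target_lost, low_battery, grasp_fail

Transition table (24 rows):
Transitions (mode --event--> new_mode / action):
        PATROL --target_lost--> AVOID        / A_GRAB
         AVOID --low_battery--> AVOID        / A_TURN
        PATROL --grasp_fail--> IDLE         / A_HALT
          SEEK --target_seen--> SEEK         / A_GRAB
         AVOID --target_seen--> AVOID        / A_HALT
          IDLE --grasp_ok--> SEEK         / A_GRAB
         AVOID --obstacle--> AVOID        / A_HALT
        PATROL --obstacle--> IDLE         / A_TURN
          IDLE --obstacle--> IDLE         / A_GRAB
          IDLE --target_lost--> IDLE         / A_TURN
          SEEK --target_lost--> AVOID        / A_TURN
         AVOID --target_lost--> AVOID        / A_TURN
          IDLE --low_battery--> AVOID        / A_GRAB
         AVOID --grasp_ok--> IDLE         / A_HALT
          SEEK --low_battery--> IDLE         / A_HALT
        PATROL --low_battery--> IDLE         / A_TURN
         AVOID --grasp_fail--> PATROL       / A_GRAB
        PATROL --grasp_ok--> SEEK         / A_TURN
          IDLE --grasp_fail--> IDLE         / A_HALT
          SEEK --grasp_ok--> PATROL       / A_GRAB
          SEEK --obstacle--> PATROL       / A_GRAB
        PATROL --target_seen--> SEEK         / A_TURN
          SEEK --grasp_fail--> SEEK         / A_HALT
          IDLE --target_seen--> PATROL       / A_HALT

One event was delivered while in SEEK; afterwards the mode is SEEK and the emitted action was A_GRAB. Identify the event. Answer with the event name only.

target_seen

try grasp_ok: (SEEK, grasp_ok) → (PATROL, A_GRAB)
try obstacle: (SEEK, obstacle) → (PATROL, A_GRAB)
try target_seen: (SEEK, target_seen) → (SEEK, A_GRAB)  ← matches
try target_lost: (SEEK, target_lost) → (AVOID, A_TURN)
try low_battery: (SEEK, low_battery) → (IDLE, A_HALT)
try grasp_fail: (SEEK, grasp_fail) → (SEEK, A_HALT)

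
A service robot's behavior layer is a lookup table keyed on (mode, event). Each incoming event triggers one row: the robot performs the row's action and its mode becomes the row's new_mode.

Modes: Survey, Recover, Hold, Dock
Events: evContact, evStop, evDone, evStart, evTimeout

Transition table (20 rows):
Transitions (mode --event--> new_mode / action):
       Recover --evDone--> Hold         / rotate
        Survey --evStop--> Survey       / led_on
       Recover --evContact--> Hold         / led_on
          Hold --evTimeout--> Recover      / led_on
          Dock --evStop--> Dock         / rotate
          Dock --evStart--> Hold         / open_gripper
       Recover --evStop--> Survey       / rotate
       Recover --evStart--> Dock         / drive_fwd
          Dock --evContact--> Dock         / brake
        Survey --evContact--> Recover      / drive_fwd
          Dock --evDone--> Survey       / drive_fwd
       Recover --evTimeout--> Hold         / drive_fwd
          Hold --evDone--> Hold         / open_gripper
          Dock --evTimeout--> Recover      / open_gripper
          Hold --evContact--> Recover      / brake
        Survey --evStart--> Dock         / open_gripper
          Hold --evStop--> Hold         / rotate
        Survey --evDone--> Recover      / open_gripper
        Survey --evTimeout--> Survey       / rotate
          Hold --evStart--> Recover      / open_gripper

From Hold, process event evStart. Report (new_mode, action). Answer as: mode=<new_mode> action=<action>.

mode=Recover action=open_gripper

current mode = Hold; filter table to that mode:
  (Hold, evTimeout) → (Recover, led_on)
  (Hold, evDone) → (Hold, open_gripper)
  (Hold, evContact) → (Recover, brake)
  (Hold, evStop) → (Hold, rotate)
  (Hold, evStart) → (Recover, open_gripper)  ← event matches
event = evStart selects (Recover, open_gripper)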